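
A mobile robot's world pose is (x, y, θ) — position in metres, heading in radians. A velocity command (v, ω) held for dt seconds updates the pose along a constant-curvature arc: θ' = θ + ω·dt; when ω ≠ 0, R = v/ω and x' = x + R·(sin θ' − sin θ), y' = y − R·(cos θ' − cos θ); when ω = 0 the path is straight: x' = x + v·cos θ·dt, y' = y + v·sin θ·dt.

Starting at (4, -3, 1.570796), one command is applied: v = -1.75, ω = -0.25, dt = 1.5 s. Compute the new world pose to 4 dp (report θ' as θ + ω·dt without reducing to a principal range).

(3.5136, -5.5639, 1.1958)

θ' = 1.5708 + -0.25·1.5 = 1.1958
R = v/ω = -1.75/-0.25 = 7.0000
x' = 4 + 7.0000·(sin 1.1958 − sin 1.5708) = 3.5136
y' = -3 − 7.0000·(cos 1.1958 − cos 1.5708) = -5.5639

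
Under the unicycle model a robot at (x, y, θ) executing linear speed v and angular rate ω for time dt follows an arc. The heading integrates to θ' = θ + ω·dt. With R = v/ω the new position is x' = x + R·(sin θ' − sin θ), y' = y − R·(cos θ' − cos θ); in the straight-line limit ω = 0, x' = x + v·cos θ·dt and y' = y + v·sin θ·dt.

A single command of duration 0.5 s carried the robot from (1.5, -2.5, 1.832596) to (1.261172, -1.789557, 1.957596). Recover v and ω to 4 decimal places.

v = 1.5000, ω = 0.2500

Δθ = 1.957596 − 1.832596 = 0.125000
ω = Δθ/dt = 0.125000/0.5 = 0.2500
R = −Δy/(cos θ' − cos θ) = 6.0000
v = R·ω = 6.0000·0.2500 = 1.5000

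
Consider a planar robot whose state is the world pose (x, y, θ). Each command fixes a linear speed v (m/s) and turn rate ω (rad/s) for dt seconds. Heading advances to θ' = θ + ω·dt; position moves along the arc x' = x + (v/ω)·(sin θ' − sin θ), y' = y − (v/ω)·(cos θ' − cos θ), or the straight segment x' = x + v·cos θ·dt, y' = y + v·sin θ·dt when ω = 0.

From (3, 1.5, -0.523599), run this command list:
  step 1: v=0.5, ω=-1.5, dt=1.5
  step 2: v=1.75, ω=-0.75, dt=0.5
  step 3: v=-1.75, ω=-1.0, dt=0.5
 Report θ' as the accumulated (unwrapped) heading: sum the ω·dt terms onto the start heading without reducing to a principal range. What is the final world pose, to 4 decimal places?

(2.9350, 0.5240, -3.6486)

step 1: θ'=-2.7736 (R=-0.3333) → pose (2.9532, 0.9003, -2.7736)
step 2: θ'=-3.1486 (R=-2.3333) → pose (2.0975, 0.7442, -3.1486)
step 3: θ'=-3.6486 (R=1.7500) → pose (2.9350, 0.5240, -3.6486)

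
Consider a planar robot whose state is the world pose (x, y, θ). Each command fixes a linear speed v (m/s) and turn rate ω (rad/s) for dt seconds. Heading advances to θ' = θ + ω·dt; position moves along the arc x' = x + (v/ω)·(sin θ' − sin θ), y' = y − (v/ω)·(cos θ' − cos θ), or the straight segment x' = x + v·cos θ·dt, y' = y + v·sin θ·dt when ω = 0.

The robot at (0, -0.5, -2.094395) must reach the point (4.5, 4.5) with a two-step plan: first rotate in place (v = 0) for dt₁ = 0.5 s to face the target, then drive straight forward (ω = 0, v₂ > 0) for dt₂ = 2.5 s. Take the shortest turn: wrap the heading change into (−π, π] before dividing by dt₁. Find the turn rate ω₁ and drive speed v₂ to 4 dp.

heading to target = atan2(4.5−-0.5, 4.5−0) = 0.8380
Δθ = wrap(0.8380 − -2.0944) = 2.9324; ω₁ = Δθ/dt₁ = 5.8648
distance = √((4.5−0)² + (4.5−-0.5)²) = 6.7268; v₂ = distance/dt₂ = 2.6907

ω₁ = 5.8648, v₂ = 2.6907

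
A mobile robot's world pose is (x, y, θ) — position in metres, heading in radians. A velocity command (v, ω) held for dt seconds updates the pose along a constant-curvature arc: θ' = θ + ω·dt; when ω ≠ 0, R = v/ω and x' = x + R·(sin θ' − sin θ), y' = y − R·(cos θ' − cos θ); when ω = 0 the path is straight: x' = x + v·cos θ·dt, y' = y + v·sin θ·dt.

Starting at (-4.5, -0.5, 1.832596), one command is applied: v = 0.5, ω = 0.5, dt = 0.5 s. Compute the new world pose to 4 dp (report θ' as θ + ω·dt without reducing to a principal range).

θ' = 1.8326 + 0.5·0.5 = 2.0826
R = v/ω = 0.5/0.5 = 1.0000
x' = -4.5 + 1.0000·(sin 2.0826 − sin 1.8326) = -4.5941
y' = -0.5 − 1.0000·(cos 2.0826 − cos 1.8326) = -0.2691

(-4.5941, -0.2691, 2.0826)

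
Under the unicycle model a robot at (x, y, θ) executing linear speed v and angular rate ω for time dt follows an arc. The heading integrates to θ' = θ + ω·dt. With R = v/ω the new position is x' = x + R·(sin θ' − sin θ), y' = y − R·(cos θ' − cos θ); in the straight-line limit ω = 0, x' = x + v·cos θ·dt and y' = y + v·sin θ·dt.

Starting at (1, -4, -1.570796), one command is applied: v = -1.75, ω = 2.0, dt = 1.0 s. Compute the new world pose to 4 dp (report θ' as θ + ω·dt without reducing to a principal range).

(-0.2391, -3.2044, 0.4292)

θ' = -1.5708 + 2.0·1.0 = 0.4292
R = v/ω = -1.75/2.0 = -0.8750
x' = 1 + -0.8750·(sin 0.4292 − sin -1.5708) = -0.2391
y' = -4 − -0.8750·(cos 0.4292 − cos -1.5708) = -3.2044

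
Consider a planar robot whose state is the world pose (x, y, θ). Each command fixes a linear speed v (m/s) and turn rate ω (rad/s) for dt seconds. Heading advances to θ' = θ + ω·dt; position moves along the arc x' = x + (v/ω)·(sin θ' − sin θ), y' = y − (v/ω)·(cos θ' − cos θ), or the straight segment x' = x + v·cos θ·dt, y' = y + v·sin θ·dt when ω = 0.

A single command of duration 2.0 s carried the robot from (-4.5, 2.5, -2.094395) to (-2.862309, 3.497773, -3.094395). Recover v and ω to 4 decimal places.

Δθ = -3.094395 − -2.094395 = -1.000000
ω = Δθ/dt = -1.000000/2.0 = -0.5000
R = Δx/(sin θ' − sin θ) = 2.0000
v = R·ω = 2.0000·-0.5000 = -1.0000

v = -1.0000, ω = -0.5000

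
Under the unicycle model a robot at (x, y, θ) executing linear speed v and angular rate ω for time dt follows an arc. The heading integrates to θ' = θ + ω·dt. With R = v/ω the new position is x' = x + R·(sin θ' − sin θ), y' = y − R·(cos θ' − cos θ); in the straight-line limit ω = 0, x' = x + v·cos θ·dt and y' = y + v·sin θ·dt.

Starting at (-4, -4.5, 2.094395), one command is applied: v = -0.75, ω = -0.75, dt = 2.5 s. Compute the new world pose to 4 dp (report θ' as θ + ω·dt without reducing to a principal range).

(-4.6484, -5.9760, 0.2194)

θ' = 2.0944 + -0.75·2.5 = 0.2194
R = v/ω = -0.75/-0.75 = 1.0000
x' = -4 + 1.0000·(sin 0.2194 − sin 2.0944) = -4.6484
y' = -4.5 − 1.0000·(cos 0.2194 − cos 2.0944) = -5.9760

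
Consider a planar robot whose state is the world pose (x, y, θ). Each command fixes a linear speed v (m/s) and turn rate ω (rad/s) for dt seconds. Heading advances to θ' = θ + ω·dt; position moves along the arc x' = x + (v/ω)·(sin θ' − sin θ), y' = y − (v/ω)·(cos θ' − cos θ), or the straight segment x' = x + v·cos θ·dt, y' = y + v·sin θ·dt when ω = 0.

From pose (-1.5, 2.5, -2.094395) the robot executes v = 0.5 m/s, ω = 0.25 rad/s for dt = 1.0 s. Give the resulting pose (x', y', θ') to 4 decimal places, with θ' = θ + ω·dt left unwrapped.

θ' = -2.0944 + 0.25·1.0 = -1.8444
R = v/ω = 0.5/0.25 = 2.0000
x' = -1.5 + 2.0000·(sin -1.8444 − sin -2.0944) = -1.6936
y' = 2.5 − 2.0000·(cos -1.8444 − cos -2.0944) = 2.0404

(-1.6936, 2.0404, -1.8444)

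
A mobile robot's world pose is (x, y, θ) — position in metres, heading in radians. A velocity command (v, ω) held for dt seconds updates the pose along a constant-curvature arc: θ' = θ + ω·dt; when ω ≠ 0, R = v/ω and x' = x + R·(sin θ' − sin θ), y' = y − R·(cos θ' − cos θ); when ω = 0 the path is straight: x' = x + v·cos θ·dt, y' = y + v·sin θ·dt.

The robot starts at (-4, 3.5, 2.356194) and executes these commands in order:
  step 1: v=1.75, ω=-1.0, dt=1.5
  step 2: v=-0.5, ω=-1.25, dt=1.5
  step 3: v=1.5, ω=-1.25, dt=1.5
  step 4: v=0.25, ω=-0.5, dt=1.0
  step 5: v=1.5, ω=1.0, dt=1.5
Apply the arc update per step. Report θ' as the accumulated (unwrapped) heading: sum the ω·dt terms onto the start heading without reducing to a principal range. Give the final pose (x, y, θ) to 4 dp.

step 1: θ'=0.8562 (R=-1.7500) → pose (-4.0844, 5.8842, 0.8562)
step 2: θ'=-1.0188 (R=0.4000) → pose (-4.7272, 5.9366, -1.0188)
step 3: θ'=-2.8938 (R=-1.2000) → pose (-5.4546, 4.1440, -2.8938)
step 4: θ'=-3.3938 (R=-0.5000) → pose (-5.7020, 4.1446, -3.3938)
step 5: θ'=-1.8938 (R=1.5000) → pose (-7.4988, 3.1681, -1.8938)

(-7.4988, 3.1681, -1.8938)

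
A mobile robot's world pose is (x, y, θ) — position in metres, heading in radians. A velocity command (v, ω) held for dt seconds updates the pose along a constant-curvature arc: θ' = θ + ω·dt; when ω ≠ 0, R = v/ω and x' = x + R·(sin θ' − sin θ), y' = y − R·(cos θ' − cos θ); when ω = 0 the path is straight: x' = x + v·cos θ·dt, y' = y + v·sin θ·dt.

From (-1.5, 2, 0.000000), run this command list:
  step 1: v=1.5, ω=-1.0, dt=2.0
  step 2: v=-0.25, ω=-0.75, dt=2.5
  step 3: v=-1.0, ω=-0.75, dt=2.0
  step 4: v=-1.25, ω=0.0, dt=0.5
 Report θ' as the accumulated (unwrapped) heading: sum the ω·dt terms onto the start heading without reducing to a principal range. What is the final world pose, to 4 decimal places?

step 1: θ'=-2.0000 (R=-1.5000) → pose (-0.1361, -0.1242, -2.0000)
step 2: θ'=-3.8750 (R=0.3333) → pose (0.3902, -0.0153, -3.8750)
step 3: θ'=-5.3750 (R=1.3333) → pose (0.5488, -1.8261, -5.3750)
step 4: θ'=-5.3750 (straight) → pose (0.1643, -2.3188, -5.3750)

(0.1643, -2.3188, -5.3750)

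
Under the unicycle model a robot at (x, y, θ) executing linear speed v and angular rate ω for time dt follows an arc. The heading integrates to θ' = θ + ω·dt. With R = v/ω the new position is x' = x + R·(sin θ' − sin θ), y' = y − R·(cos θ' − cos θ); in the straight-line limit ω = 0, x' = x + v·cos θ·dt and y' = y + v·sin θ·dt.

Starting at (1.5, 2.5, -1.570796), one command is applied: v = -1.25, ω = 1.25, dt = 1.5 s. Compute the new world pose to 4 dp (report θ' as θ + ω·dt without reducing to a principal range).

(0.2005, 3.4541, 0.3042)

θ' = -1.5708 + 1.25·1.5 = 0.3042
R = v/ω = -1.25/1.25 = -1.0000
x' = 1.5 + -1.0000·(sin 0.3042 − sin -1.5708) = 0.2005
y' = 2.5 − -1.0000·(cos 0.3042 − cos -1.5708) = 3.4541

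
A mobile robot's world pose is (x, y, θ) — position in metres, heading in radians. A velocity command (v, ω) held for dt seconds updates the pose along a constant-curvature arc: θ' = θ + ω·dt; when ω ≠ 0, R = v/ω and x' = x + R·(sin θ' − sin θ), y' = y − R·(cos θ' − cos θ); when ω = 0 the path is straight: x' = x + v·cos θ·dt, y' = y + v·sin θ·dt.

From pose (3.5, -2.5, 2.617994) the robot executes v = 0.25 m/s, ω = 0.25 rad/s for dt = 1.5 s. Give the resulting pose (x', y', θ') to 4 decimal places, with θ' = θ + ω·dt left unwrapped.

θ' = 2.6180 + 0.25·1.5 = 2.9930
R = v/ω = 0.25/0.25 = 1.0000
x' = 3.5 + 1.0000·(sin 2.9930 − sin 2.6180) = 3.1481
y' = -2.5 − 1.0000·(cos 2.9930 − cos 2.6180) = -2.3770

(3.1481, -2.3770, 2.9930)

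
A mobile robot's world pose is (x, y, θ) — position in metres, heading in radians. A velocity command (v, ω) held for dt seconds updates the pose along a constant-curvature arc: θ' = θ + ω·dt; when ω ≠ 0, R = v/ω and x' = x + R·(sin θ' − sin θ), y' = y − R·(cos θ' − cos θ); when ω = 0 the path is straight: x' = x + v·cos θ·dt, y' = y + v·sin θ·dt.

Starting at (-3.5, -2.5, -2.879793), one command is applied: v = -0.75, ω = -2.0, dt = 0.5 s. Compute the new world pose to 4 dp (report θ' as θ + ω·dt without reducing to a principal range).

θ' = -2.8798 + -2.0·0.5 = -3.8798
R = v/ω = -0.75/-2.0 = 0.3750
x' = -3.5 + 0.3750·(sin -3.8798 − sin -2.8798) = -3.1506
y' = -2.5 − 0.3750·(cos -3.8798 − cos -2.8798) = -2.5848

(-3.1506, -2.5848, -3.8798)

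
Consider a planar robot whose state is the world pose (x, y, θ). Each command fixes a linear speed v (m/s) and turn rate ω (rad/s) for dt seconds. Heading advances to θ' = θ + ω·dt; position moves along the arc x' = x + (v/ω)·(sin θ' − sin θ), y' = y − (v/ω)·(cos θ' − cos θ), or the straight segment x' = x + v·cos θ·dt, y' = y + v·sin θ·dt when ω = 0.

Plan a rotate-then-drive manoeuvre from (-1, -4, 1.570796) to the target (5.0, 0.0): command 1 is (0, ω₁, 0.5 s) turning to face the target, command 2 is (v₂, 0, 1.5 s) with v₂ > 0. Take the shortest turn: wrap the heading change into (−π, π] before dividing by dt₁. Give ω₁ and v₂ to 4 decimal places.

heading to target = atan2(0−-4, 5−-1) = 0.5880
Δθ = wrap(0.5880 − 1.5708) = -0.9828; ω₁ = Δθ/dt₁ = -1.9656
distance = √((5−-1)² + (0−-4)²) = 7.2111; v₂ = distance/dt₂ = 4.8074

ω₁ = -1.9656, v₂ = 4.8074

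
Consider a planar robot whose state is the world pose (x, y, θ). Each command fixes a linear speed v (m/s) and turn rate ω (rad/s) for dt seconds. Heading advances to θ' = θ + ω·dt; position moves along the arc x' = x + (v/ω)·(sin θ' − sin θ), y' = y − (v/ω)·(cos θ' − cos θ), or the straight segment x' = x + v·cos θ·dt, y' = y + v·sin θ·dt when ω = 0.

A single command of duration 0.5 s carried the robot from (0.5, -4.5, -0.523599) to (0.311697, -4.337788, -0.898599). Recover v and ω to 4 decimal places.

v = -0.5000, ω = -0.7500

Δθ = -0.898599 − -0.523599 = -0.375000
ω = Δθ/dt = -0.375000/0.5 = -0.7500
R = Δx/(sin θ' − sin θ) = 0.6667
v = R·ω = 0.6667·-0.7500 = -0.5000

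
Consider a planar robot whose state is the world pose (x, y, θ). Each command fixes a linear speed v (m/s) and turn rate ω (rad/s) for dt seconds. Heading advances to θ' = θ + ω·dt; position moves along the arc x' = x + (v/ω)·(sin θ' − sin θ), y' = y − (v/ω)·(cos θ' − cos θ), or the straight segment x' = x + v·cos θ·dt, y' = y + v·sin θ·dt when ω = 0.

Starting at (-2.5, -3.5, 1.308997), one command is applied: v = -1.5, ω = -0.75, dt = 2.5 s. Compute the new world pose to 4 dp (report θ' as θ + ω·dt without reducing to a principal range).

θ' = 1.3090 + -0.75·2.5 = -0.5660
R = v/ω = -1.5/-0.75 = 2.0000
x' = -2.5 + 2.0000·(sin -0.5660 − sin 1.3090) = -5.5044
y' = -3.5 − 2.0000·(cos -0.5660 − cos 1.3090) = -4.6705

(-5.5044, -4.6705, -0.5660)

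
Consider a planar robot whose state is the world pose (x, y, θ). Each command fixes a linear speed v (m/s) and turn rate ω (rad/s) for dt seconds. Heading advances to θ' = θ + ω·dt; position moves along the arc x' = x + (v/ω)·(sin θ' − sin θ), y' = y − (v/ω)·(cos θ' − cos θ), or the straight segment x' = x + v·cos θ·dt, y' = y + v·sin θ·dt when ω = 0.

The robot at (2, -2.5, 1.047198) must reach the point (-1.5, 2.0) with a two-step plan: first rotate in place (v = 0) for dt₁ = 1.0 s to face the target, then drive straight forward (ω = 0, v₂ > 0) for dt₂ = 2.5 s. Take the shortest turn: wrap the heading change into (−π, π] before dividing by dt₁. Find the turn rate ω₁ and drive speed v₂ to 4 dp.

ω₁ = 1.1846, v₂ = 2.2804

heading to target = atan2(2−-2.5, -1.5−2) = 2.2318
Δθ = wrap(2.2318 − 1.0472) = 1.1846; ω₁ = Δθ/dt₁ = 1.1846
distance = √((-1.5−2)² + (2−-2.5)²) = 5.7009; v₂ = distance/dt₂ = 2.2804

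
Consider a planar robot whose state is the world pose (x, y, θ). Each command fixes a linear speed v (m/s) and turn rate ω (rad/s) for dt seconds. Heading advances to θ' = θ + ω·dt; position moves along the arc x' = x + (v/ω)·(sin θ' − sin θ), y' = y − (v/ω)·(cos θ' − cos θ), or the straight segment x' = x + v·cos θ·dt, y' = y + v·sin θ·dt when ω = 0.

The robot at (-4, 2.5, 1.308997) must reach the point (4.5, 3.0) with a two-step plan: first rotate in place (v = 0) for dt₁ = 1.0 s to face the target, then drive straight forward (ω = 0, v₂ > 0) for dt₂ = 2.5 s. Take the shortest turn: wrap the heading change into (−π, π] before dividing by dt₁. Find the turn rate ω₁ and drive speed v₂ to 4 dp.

ω₁ = -1.2502, v₂ = 3.4059

heading to target = atan2(3−2.5, 4.5−-4) = 0.0588
Δθ = wrap(0.0588 − 1.3090) = -1.2502; ω₁ = Δθ/dt₁ = -1.2502
distance = √((4.5−-4)² + (3−2.5)²) = 8.5147; v₂ = distance/dt₂ = 3.4059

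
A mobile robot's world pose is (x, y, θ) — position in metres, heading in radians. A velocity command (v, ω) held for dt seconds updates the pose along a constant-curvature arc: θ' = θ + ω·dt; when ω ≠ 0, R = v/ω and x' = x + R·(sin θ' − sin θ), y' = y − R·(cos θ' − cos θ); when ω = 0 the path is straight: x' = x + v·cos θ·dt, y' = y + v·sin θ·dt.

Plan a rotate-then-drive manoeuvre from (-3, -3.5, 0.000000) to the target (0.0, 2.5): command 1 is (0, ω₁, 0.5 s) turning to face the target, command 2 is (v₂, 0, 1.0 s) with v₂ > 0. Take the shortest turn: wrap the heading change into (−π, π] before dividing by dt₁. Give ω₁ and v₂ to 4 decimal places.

heading to target = atan2(2.5−-3.5, 0−-3) = 1.1071
Δθ = wrap(1.1071 − 0.0000) = 1.1071; ω₁ = Δθ/dt₁ = 2.2143
distance = √((0−-3)² + (2.5−-3.5)²) = 6.7082; v₂ = distance/dt₂ = 6.7082

ω₁ = 2.2143, v₂ = 6.7082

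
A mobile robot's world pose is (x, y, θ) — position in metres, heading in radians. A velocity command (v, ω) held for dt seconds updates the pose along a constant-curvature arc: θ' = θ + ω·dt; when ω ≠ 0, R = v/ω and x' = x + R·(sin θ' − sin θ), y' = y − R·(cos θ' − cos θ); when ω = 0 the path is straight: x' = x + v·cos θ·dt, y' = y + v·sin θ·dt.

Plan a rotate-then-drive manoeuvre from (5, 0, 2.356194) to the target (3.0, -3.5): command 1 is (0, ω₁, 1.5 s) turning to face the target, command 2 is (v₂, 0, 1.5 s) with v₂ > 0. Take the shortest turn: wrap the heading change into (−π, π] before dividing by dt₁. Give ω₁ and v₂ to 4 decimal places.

ω₁ = 1.2247, v₂ = 2.6874

heading to target = atan2(-3.5−0, 3−5) = -2.0899
Δθ = wrap(-2.0899 − 2.3562) = 1.8370; ω₁ = Δθ/dt₁ = 1.2247
distance = √((3−5)² + (-3.5−0)²) = 4.0311; v₂ = distance/dt₂ = 2.6874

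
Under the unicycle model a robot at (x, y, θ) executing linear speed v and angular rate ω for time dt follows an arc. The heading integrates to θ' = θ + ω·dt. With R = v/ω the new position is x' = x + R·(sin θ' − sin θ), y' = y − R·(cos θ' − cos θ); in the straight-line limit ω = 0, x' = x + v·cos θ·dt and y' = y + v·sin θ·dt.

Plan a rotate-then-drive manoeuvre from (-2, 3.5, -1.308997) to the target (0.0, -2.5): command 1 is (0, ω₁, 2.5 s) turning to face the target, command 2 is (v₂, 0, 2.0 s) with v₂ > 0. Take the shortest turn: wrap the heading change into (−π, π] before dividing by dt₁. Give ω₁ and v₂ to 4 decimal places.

ω₁ = 0.0240, v₂ = 3.1623

heading to target = atan2(-2.5−3.5, 0−-2) = -1.2490
Δθ = wrap(-1.2490 − -1.3090) = 0.0600; ω₁ = Δθ/dt₁ = 0.0240
distance = √((0−-2)² + (-2.5−3.5)²) = 6.3246; v₂ = distance/dt₂ = 3.1623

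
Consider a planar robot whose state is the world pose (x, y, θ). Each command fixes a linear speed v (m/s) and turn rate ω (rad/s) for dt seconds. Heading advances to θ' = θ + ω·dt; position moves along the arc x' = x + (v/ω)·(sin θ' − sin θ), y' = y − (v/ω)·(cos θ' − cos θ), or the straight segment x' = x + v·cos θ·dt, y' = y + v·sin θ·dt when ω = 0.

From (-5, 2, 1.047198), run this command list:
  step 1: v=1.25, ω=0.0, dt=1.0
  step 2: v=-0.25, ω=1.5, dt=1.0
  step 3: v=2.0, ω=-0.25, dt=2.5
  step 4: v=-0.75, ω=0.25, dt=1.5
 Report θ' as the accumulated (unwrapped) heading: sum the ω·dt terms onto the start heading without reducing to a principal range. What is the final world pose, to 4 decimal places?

step 1: θ'=1.0472 (straight) → pose (-4.3750, 3.0825, 1.0472)
step 2: θ'=2.5472 (R=-0.1667) → pose (-4.3240, 2.8611, 2.5472)
step 3: θ'=1.9222 (R=-8.0000) → pose (-7.3551, 6.7353, 1.9222)
step 4: θ'=2.2972 (R=-3.0000) → pose (-6.7811, 5.7754, 2.2972)

(-6.7811, 5.7754, 2.2972)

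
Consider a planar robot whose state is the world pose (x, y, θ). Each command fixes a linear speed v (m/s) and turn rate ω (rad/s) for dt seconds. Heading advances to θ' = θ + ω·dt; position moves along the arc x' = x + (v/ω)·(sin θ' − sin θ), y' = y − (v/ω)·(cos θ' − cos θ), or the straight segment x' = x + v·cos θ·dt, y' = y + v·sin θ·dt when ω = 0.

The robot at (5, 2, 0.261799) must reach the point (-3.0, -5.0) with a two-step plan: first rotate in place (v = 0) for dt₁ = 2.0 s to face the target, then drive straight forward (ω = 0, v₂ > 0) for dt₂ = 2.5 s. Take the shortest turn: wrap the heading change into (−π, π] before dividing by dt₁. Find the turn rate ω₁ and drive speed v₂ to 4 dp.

heading to target = atan2(-5−2, -3−5) = -2.4228
Δθ = wrap(-2.4228 − 0.2618) = -2.6846; ω₁ = Δθ/dt₁ = -1.3423
distance = √((-3−5)² + (-5−2)²) = 10.6301; v₂ = distance/dt₂ = 4.2521

ω₁ = -1.3423, v₂ = 4.2521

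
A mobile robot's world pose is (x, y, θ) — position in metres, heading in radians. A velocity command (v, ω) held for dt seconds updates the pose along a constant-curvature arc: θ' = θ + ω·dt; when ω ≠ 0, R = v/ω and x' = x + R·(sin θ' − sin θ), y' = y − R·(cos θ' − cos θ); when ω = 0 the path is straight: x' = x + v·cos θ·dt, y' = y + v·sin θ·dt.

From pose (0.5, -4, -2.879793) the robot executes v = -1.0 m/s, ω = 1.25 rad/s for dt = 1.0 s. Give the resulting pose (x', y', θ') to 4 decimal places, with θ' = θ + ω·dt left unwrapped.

θ' = -2.8798 + 1.25·1.0 = -1.6298
R = v/ω = -1.0/1.25 = -0.8000
x' = 0.5 + -0.8000·(sin -1.6298 − sin -2.8798) = 1.0916
y' = -4 − -0.8000·(cos -1.6298 − cos -2.8798) = -3.2744

(1.0916, -3.2744, -1.6298)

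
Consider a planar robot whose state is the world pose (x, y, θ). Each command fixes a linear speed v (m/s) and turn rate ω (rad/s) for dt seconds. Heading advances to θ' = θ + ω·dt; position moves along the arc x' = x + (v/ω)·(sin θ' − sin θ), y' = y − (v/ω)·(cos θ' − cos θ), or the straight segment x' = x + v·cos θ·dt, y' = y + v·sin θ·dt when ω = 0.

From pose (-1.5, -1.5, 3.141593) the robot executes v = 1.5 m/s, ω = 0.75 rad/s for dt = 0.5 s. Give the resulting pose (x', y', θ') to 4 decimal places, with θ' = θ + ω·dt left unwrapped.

θ' = 3.1416 + 0.75·0.5 = 3.5166
R = v/ω = 1.5/0.75 = 2.0000
x' = -1.5 + 2.0000·(sin 3.5166 − sin 3.1416) = -2.2325
y' = -1.5 − 2.0000·(cos 3.5166 − cos 3.1416) = -1.6390

(-2.2325, -1.6390, 3.5166)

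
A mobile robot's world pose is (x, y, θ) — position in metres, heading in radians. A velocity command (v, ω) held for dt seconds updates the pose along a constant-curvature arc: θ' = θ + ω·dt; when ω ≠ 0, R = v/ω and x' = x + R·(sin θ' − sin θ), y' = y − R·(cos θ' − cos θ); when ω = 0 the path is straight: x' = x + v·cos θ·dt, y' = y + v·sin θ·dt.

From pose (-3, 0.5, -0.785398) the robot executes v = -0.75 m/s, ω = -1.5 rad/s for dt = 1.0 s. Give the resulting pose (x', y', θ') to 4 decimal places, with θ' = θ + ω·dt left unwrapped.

(-3.0241, 1.1812, -2.2854)

θ' = -0.7854 + -1.5·1.0 = -2.2854
R = v/ω = -0.75/-1.5 = 0.5000
x' = -3 + 0.5000·(sin -2.2854 − sin -0.7854) = -3.0241
y' = 0.5 − 0.5000·(cos -2.2854 − cos -0.7854) = 1.1812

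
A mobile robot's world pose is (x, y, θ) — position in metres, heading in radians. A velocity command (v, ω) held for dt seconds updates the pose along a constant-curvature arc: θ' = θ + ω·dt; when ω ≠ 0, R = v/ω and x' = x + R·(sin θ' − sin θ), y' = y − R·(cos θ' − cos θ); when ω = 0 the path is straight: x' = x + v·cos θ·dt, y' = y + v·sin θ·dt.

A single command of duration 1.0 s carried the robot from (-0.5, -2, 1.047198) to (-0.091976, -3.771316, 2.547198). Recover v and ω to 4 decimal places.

v = -2.0000, ω = 1.5000

Δθ = 2.547198 − 1.047198 = 1.500000
ω = Δθ/dt = 1.500000/1.0 = 1.5000
R = −Δy/(cos θ' − cos θ) = -1.3333
v = R·ω = -1.3333·1.5000 = -2.0000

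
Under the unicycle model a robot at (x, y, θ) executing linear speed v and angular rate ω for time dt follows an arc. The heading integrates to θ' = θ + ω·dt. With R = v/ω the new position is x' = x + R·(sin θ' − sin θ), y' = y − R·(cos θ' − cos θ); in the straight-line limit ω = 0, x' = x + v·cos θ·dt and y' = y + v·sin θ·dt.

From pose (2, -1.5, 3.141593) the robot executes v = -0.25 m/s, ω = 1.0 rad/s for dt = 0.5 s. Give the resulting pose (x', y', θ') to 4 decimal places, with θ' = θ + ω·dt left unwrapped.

θ' = 3.1416 + 1.0·0.5 = 3.6416
R = v/ω = -0.25/1.0 = -0.2500
x' = 2 + -0.2500·(sin 3.6416 − sin 3.1416) = 2.1199
y' = -1.5 − -0.2500·(cos 3.6416 − cos 3.1416) = -1.4694

(2.1199, -1.4694, 3.6416)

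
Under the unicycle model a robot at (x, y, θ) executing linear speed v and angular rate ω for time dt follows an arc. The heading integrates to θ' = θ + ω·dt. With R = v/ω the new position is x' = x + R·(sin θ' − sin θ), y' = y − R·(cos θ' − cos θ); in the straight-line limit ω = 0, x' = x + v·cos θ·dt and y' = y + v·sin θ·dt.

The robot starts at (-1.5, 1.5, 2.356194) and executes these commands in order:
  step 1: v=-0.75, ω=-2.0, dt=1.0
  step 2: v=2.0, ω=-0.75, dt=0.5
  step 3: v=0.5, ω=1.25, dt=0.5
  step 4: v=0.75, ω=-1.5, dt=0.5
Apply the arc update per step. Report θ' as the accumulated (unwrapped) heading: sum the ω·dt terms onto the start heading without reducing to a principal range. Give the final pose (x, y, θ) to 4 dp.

(-0.0624, 1.2054, -0.1438)

step 1: θ'=0.3562 (R=0.3750) → pose (-1.6344, 0.8834, 0.3562)
step 2: θ'=-0.0188 (R=-2.6667) → pose (-0.6544, 1.0503, -0.0188)
step 3: θ'=0.6062 (R=0.4000) → pose (-0.4189, 1.1215, 0.6062)
step 4: θ'=-0.1438 (R=-0.5000) → pose (-0.0624, 1.2054, -0.1438)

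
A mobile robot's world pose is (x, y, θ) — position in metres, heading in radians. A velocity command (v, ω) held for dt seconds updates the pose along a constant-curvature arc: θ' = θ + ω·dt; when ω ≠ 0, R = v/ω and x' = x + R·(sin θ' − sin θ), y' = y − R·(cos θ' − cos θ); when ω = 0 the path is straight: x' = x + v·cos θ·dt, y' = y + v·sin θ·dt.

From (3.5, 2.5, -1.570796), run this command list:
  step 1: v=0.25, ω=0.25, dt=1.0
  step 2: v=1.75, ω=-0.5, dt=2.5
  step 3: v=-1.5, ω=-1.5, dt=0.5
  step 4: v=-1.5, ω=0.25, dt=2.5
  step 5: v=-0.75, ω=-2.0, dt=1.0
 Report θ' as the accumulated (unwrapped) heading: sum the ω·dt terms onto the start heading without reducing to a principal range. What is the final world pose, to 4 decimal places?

(6.9427, -1.2578, -4.6958)

step 1: θ'=-1.3208 (R=1.0000) → pose (3.5311, 2.2526, -1.3208)
step 2: θ'=-2.5708 (R=-3.5000) → pose (2.0310, -1.5585, -2.5708)
step 3: θ'=-3.3208 (R=1.0000) → pose (2.7495, -1.4160, -3.3208)
step 4: θ'=-2.6958 (R=-6.0000) → pose (6.4060, -0.9256, -2.6958)
step 5: θ'=-4.6958 (R=0.3750) → pose (6.9427, -1.2578, -4.6958)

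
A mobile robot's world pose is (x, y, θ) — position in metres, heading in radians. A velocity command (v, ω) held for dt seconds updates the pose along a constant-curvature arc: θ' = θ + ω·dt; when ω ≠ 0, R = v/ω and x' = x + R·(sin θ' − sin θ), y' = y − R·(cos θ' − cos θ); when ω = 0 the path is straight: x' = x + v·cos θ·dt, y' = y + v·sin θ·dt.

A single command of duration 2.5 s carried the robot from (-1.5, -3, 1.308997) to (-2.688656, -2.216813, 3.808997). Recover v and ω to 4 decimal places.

Δθ = 3.808997 − 1.308997 = 2.500000
ω = Δθ/dt = 2.500000/2.5 = 1.0000
R = Δx/(sin θ' − sin θ) = 0.7500
v = R·ω = 0.7500·1.0000 = 0.7500

v = 0.7500, ω = 1.0000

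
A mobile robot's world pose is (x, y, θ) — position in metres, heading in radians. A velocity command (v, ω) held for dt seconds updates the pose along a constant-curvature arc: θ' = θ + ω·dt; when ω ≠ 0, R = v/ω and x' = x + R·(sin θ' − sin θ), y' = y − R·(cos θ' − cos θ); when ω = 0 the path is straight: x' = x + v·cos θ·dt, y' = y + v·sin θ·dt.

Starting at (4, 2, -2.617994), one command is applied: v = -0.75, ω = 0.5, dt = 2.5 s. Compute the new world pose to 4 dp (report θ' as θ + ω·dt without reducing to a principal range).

θ' = -2.6180 + 0.5·2.5 = -1.3680
R = v/ω = -0.75/0.5 = -1.5000
x' = 4 + -1.5000·(sin -1.3680 − sin -2.6180) = 4.7193
y' = 2 − -1.5000·(cos -1.3680 − cos -2.6180) = 3.6012

(4.7193, 3.6012, -1.3680)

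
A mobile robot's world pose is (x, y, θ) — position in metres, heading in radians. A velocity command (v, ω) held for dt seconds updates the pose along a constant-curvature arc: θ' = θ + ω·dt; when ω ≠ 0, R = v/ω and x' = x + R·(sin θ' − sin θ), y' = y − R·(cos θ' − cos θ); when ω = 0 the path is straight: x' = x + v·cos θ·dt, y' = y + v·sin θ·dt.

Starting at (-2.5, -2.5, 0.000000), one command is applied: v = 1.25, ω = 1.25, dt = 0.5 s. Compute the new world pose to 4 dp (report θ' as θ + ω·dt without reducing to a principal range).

θ' = 0.0000 + 1.25·0.5 = 0.6250
R = v/ω = 1.25/1.25 = 1.0000
x' = -2.5 + 1.0000·(sin 0.6250 − sin 0.0000) = -1.9149
y' = -2.5 − 1.0000·(cos 0.6250 − cos 0.0000) = -2.3110

(-1.9149, -2.3110, 0.6250)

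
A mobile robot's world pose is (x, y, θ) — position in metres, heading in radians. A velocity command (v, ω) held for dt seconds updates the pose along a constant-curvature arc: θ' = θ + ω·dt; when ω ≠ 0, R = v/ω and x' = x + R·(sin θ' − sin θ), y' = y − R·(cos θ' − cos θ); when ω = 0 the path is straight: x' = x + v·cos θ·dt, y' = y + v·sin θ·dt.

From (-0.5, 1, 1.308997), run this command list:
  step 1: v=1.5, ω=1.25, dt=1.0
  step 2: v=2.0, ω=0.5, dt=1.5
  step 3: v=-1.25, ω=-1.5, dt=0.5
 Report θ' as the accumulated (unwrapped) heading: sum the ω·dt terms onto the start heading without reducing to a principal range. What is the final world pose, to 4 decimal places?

step 1: θ'=2.5590 (R=1.2000) → pose (-0.9989, 2.3126, 2.5590)
step 2: θ'=3.3090 (R=4.0000) → pose (-3.8661, 2.9166, 3.3090)
step 3: θ'=2.5590 (R=0.8333) → pose (-3.2688, 2.7907, 2.5590)

(-3.2688, 2.7907, 2.5590)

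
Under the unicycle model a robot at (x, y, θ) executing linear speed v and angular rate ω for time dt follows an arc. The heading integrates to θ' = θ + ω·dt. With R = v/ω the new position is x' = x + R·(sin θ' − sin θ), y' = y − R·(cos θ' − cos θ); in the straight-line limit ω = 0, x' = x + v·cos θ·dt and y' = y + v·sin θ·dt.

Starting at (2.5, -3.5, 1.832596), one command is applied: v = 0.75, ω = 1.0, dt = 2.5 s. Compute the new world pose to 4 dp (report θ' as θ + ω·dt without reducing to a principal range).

θ' = 1.8326 + 1.0·2.5 = 4.3326
R = v/ω = 0.75/1.0 = 0.7500
x' = 2.5 + 0.7500·(sin 4.3326 − sin 1.8326) = 1.0790
y' = -3.5 − 0.7500·(cos 4.3326 − cos 1.8326) = -3.4161

(1.0790, -3.4161, 4.3326)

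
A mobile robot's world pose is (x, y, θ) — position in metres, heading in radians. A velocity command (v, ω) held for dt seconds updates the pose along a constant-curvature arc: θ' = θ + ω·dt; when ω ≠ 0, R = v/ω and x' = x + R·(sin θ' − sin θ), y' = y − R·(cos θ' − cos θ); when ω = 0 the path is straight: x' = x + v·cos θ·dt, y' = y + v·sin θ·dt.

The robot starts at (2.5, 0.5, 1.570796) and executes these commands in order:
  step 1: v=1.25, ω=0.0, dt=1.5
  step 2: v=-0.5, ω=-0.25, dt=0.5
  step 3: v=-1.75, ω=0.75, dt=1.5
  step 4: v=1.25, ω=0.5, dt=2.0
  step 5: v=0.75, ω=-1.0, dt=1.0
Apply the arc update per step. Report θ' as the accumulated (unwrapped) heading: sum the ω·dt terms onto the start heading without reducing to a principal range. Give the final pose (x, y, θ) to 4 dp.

step 1: θ'=1.5708 (straight) → pose (2.5000, 2.3750, 1.5708)
step 2: θ'=1.4458 (R=2.0000) → pose (2.4844, 2.1257, 1.4458)
step 3: θ'=2.5708 (R=-2.3333) → pose (3.5388, -0.1287, 2.5708)
step 4: θ'=3.5708 (R=2.5000) → pose (1.1477, 0.0409, 3.5708)
step 5: θ'=2.5708 (R=-0.7500) → pose (0.4304, 0.0917, 2.5708)

(0.4304, 0.0917, 2.5708)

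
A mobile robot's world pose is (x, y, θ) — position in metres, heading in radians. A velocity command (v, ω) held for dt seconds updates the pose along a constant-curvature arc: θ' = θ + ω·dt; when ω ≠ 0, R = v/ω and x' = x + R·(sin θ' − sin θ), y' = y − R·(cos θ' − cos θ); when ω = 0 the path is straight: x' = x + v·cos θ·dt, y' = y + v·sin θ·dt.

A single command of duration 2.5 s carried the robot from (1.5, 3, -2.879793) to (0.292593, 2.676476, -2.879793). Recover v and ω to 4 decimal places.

Δθ = -2.879793 − -2.879793 = 0.000000
ω = Δθ/dt = 0.000000/2.5 = 0.0000
ω = 0 → v = (Δx·cos θ + Δy·sin θ)/dt = 0.5000

v = 0.5000, ω = 0.0000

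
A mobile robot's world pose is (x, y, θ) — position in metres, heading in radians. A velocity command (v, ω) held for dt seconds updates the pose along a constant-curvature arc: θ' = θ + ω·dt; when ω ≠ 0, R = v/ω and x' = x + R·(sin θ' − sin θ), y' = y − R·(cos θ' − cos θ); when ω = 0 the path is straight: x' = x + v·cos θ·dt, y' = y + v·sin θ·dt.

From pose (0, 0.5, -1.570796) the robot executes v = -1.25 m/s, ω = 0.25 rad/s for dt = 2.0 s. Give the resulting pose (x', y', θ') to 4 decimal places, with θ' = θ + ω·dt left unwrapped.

θ' = -1.5708 + 0.25·2.0 = -1.0708
R = v/ω = -1.25/0.25 = -5.0000
x' = 0 + -5.0000·(sin -1.0708 − sin -1.5708) = -0.6121
y' = 0.5 − -5.0000·(cos -1.0708 − cos -1.5708) = 2.8971

(-0.6121, 2.8971, -1.0708)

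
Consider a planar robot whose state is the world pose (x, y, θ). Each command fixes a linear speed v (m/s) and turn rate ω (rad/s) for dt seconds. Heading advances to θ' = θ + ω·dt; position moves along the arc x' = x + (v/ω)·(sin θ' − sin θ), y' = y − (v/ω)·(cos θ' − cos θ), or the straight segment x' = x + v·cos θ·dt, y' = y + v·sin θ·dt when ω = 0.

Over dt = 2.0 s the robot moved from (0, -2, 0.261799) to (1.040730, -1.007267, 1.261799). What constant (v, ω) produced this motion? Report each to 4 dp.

v = 0.7500, ω = 0.5000

Δθ = 1.261799 − 0.261799 = 1.000000
ω = Δθ/dt = 1.000000/2.0 = 0.5000
R = Δx/(sin θ' − sin θ) = 1.5000
v = R·ω = 1.5000·0.5000 = 0.7500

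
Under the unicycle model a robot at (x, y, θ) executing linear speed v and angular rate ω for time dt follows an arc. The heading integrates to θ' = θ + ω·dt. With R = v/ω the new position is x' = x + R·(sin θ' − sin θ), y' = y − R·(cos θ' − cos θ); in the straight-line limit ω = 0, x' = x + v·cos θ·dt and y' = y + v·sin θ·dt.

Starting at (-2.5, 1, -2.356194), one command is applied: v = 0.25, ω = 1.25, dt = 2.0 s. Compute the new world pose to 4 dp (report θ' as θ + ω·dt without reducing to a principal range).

(-2.3299, 0.6606, 0.1438)

θ' = -2.3562 + 1.25·2.0 = 0.1438
R = v/ω = 0.25/1.25 = 0.2000
x' = -2.5 + 0.2000·(sin 0.1438 − sin -2.3562) = -2.3299
y' = 1 − 0.2000·(cos 0.1438 − cos -2.3562) = 0.6606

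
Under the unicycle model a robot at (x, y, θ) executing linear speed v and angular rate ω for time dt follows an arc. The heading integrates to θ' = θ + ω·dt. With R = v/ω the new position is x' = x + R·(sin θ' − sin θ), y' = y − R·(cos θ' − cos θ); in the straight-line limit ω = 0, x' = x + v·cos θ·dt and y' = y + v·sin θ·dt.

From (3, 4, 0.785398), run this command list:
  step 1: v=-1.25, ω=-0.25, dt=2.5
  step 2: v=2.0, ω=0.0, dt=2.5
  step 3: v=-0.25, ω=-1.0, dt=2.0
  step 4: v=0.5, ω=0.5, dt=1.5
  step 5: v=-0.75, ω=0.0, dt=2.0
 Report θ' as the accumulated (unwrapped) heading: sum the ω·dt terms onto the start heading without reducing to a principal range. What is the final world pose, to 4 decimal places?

(4.3013, 4.3127, -1.0896)

step 1: θ'=0.1604 (R=5.0000) → pose (0.2630, 2.5997, 0.1604)
step 2: θ'=0.1604 (straight) → pose (5.1988, 3.3983, 0.1604)
step 3: θ'=-1.8396 (R=0.2500) → pose (4.9179, 3.7115, -1.8396)
step 4: θ'=-1.0896 (R=1.0000) → pose (4.9955, 2.9830, -1.0896)
step 5: θ'=-1.0896 (straight) → pose (4.3013, 4.3127, -1.0896)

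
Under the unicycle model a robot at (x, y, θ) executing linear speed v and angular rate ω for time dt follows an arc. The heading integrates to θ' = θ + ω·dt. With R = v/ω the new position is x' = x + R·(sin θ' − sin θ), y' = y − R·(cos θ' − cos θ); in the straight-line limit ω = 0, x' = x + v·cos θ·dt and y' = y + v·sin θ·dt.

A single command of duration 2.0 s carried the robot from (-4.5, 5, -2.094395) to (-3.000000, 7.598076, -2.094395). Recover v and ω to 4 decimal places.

Δθ = -2.094395 − -2.094395 = 0.000000
ω = Δθ/dt = 0.000000/2.0 = 0.0000
ω = 0 → v = (Δx·cos θ + Δy·sin θ)/dt = -1.5000

v = -1.5000, ω = 0.0000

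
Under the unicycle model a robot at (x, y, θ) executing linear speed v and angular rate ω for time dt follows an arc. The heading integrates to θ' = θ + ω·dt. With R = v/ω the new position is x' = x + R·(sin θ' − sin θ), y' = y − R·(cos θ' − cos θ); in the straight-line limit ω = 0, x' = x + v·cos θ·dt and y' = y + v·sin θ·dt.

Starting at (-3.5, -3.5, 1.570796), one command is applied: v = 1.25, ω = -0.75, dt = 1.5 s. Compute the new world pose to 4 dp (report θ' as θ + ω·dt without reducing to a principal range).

(-2.5520, -1.9962, 0.4458)

θ' = 1.5708 + -0.75·1.5 = 0.4458
R = v/ω = 1.25/-0.75 = -1.6667
x' = -3.5 + -1.6667·(sin 0.4458 − sin 1.5708) = -2.5520
y' = -3.5 − -1.6667·(cos 0.4458 − cos 1.5708) = -1.9962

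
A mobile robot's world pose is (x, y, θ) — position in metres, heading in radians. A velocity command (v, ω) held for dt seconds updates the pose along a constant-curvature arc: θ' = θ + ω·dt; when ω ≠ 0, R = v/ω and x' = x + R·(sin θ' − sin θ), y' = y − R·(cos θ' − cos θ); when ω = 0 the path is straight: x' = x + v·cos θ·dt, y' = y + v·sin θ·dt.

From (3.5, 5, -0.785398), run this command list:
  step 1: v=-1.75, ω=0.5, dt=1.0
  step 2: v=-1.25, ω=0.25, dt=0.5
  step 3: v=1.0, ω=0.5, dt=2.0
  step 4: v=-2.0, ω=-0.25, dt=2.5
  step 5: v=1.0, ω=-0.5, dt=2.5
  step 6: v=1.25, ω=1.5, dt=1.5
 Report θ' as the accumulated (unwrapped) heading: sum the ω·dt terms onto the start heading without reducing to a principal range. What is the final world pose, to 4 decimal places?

step 1: θ'=-0.2854 (R=-3.5000) → pose (2.0105, 5.8835, -0.2854)
step 2: θ'=-0.1604 (R=-5.0000) → pose (1.4014, 6.0216, -0.1604)
step 3: θ'=0.8396 (R=2.0000) → pose (3.2096, 6.6604, 0.8396)
step 4: θ'=0.2146 (R=8.0000) → pose (-1.0418, 4.1860, 0.2146)
step 5: θ'=-1.0354 (R=-2.0000) → pose (1.1042, 3.2523, -1.0354)
step 6: θ'=1.2146 (R=0.8333) → pose (2.6020, 3.3868, 1.2146)

(2.6020, 3.3868, 1.2146)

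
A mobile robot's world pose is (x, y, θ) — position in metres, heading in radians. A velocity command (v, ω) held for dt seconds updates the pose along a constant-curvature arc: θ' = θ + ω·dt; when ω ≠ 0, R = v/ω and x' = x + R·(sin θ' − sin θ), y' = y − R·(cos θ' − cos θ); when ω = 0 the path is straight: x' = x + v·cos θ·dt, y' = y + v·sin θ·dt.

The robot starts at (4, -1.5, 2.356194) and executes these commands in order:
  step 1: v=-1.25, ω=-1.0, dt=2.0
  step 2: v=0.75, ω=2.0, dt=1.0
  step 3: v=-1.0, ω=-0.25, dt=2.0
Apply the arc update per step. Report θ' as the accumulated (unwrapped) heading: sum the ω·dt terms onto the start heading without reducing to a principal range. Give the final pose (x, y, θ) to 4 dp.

(4.6962, -4.6411, 1.8562)

step 1: θ'=0.3562 (R=1.2500) → pose (3.5520, -3.5554, 0.3562)
step 2: θ'=2.3562 (R=0.3750) → pose (3.6864, -2.9388, 2.3562)
step 3: θ'=1.8562 (R=4.0000) → pose (4.6962, -4.6411, 1.8562)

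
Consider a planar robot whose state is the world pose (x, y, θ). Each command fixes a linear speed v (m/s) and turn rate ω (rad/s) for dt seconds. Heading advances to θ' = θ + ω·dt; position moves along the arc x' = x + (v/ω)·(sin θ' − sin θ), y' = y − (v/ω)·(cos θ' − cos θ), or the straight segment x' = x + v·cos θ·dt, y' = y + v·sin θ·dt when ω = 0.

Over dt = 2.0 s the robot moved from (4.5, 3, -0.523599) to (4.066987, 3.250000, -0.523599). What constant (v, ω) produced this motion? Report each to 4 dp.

v = -0.2500, ω = 0.0000

Δθ = -0.523599 − -0.523599 = 0.000000
ω = Δθ/dt = 0.000000/2.0 = 0.0000
ω = 0 → v = (Δx·cos θ + Δy·sin θ)/dt = -0.2500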